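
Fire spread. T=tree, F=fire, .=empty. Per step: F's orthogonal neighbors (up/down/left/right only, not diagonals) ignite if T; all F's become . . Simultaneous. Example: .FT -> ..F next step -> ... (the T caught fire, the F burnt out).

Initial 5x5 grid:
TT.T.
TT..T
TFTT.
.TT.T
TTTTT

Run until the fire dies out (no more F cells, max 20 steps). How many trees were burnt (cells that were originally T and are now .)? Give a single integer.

Answer: 15

Derivation:
Step 1: +4 fires, +1 burnt (F count now 4)
Step 2: +5 fires, +4 burnt (F count now 5)
Step 3: +3 fires, +5 burnt (F count now 3)
Step 4: +1 fires, +3 burnt (F count now 1)
Step 5: +1 fires, +1 burnt (F count now 1)
Step 6: +1 fires, +1 burnt (F count now 1)
Step 7: +0 fires, +1 burnt (F count now 0)
Fire out after step 7
Initially T: 17, now '.': 23
Total burnt (originally-T cells now '.'): 15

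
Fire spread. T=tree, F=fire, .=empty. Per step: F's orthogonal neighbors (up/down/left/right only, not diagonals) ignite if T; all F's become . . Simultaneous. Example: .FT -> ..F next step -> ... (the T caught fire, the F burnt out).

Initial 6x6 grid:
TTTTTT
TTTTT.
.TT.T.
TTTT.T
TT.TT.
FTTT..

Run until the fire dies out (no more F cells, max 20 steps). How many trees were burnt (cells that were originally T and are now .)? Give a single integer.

Answer: 25

Derivation:
Step 1: +2 fires, +1 burnt (F count now 2)
Step 2: +3 fires, +2 burnt (F count now 3)
Step 3: +2 fires, +3 burnt (F count now 2)
Step 4: +3 fires, +2 burnt (F count now 3)
Step 5: +4 fires, +3 burnt (F count now 4)
Step 6: +3 fires, +4 burnt (F count now 3)
Step 7: +3 fires, +3 burnt (F count now 3)
Step 8: +2 fires, +3 burnt (F count now 2)
Step 9: +2 fires, +2 burnt (F count now 2)
Step 10: +1 fires, +2 burnt (F count now 1)
Step 11: +0 fires, +1 burnt (F count now 0)
Fire out after step 11
Initially T: 26, now '.': 35
Total burnt (originally-T cells now '.'): 25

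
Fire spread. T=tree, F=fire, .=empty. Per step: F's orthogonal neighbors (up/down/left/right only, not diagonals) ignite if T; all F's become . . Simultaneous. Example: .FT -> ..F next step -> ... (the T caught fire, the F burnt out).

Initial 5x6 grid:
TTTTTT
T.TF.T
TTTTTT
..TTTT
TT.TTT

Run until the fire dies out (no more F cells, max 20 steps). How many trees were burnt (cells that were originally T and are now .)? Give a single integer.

Step 1: +3 fires, +1 burnt (F count now 3)
Step 2: +5 fires, +3 burnt (F count now 5)
Step 3: +7 fires, +5 burnt (F count now 7)
Step 4: +5 fires, +7 burnt (F count now 5)
Step 5: +2 fires, +5 burnt (F count now 2)
Step 6: +0 fires, +2 burnt (F count now 0)
Fire out after step 6
Initially T: 24, now '.': 28
Total burnt (originally-T cells now '.'): 22

Answer: 22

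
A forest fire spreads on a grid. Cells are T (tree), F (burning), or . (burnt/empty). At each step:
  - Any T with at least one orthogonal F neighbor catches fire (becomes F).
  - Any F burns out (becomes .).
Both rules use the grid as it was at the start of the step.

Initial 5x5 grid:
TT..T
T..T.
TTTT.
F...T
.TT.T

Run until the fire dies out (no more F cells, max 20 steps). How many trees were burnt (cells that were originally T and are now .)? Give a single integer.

Answer: 8

Derivation:
Step 1: +1 fires, +1 burnt (F count now 1)
Step 2: +2 fires, +1 burnt (F count now 2)
Step 3: +2 fires, +2 burnt (F count now 2)
Step 4: +2 fires, +2 burnt (F count now 2)
Step 5: +1 fires, +2 burnt (F count now 1)
Step 6: +0 fires, +1 burnt (F count now 0)
Fire out after step 6
Initially T: 13, now '.': 20
Total burnt (originally-T cells now '.'): 8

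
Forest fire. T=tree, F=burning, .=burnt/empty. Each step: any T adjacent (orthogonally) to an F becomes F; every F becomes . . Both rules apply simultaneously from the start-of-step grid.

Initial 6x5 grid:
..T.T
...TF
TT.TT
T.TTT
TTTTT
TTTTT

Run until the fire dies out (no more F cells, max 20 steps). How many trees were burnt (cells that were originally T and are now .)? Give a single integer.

Answer: 20

Derivation:
Step 1: +3 fires, +1 burnt (F count now 3)
Step 2: +2 fires, +3 burnt (F count now 2)
Step 3: +2 fires, +2 burnt (F count now 2)
Step 4: +3 fires, +2 burnt (F count now 3)
Step 5: +2 fires, +3 burnt (F count now 2)
Step 6: +2 fires, +2 burnt (F count now 2)
Step 7: +2 fires, +2 burnt (F count now 2)
Step 8: +2 fires, +2 burnt (F count now 2)
Step 9: +1 fires, +2 burnt (F count now 1)
Step 10: +1 fires, +1 burnt (F count now 1)
Step 11: +0 fires, +1 burnt (F count now 0)
Fire out after step 11
Initially T: 21, now '.': 29
Total burnt (originally-T cells now '.'): 20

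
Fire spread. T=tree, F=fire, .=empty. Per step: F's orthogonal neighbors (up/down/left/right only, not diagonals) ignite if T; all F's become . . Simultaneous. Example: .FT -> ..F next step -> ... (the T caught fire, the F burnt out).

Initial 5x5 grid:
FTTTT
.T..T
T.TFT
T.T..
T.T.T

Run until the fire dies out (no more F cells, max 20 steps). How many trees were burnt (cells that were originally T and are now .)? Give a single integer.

Answer: 10

Derivation:
Step 1: +3 fires, +2 burnt (F count now 3)
Step 2: +4 fires, +3 burnt (F count now 4)
Step 3: +3 fires, +4 burnt (F count now 3)
Step 4: +0 fires, +3 burnt (F count now 0)
Fire out after step 4
Initially T: 14, now '.': 21
Total burnt (originally-T cells now '.'): 10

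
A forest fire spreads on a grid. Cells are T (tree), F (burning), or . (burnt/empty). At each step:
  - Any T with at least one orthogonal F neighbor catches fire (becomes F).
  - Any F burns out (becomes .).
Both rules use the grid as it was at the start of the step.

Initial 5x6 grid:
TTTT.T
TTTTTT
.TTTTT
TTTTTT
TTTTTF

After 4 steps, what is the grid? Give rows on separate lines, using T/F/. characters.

Step 1: 2 trees catch fire, 1 burn out
  TTTT.T
  TTTTTT
  .TTTTT
  TTTTTF
  TTTTF.
Step 2: 3 trees catch fire, 2 burn out
  TTTT.T
  TTTTTT
  .TTTTF
  TTTTF.
  TTTF..
Step 3: 4 trees catch fire, 3 burn out
  TTTT.T
  TTTTTF
  .TTTF.
  TTTF..
  TTF...
Step 4: 5 trees catch fire, 4 burn out
  TTTT.F
  TTTTF.
  .TTF..
  TTF...
  TF....

TTTT.F
TTTTF.
.TTF..
TTF...
TF....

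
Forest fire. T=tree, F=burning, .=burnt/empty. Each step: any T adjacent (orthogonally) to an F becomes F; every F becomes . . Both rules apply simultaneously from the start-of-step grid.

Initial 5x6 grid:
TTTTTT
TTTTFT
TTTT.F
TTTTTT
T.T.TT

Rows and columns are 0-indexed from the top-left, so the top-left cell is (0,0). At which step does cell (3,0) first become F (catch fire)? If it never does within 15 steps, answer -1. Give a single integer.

Step 1: cell (3,0)='T' (+4 fires, +2 burnt)
Step 2: cell (3,0)='T' (+6 fires, +4 burnt)
Step 3: cell (3,0)='T' (+5 fires, +6 burnt)
Step 4: cell (3,0)='T' (+4 fires, +5 burnt)
Step 5: cell (3,0)='T' (+4 fires, +4 burnt)
Step 6: cell (3,0)='F' (+1 fires, +4 burnt)
  -> target ignites at step 6
Step 7: cell (3,0)='.' (+1 fires, +1 burnt)
Step 8: cell (3,0)='.' (+0 fires, +1 burnt)
  fire out at step 8

6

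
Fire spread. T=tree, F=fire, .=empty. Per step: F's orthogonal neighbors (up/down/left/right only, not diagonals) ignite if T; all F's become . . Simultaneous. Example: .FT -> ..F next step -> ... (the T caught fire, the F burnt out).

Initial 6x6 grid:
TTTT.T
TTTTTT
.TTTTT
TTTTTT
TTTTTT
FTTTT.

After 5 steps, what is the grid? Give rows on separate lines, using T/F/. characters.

Step 1: 2 trees catch fire, 1 burn out
  TTTT.T
  TTTTTT
  .TTTTT
  TTTTTT
  FTTTTT
  .FTTT.
Step 2: 3 trees catch fire, 2 burn out
  TTTT.T
  TTTTTT
  .TTTTT
  FTTTTT
  .FTTTT
  ..FTT.
Step 3: 3 trees catch fire, 3 burn out
  TTTT.T
  TTTTTT
  .TTTTT
  .FTTTT
  ..FTTT
  ...FT.
Step 4: 4 trees catch fire, 3 burn out
  TTTT.T
  TTTTTT
  .FTTTT
  ..FTTT
  ...FTT
  ....F.
Step 5: 4 trees catch fire, 4 burn out
  TTTT.T
  TFTTTT
  ..FTTT
  ...FTT
  ....FT
  ......

TTTT.T
TFTTTT
..FTTT
...FTT
....FT
......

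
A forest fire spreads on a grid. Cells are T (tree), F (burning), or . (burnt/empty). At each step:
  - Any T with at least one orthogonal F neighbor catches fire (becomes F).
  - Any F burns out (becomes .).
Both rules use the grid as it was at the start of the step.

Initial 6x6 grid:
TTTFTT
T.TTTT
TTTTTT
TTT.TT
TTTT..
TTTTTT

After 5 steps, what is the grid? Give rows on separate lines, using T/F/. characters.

Step 1: 3 trees catch fire, 1 burn out
  TTF.FT
  T.TFTT
  TTTTTT
  TTT.TT
  TTTT..
  TTTTTT
Step 2: 5 trees catch fire, 3 burn out
  TF...F
  T.F.FT
  TTTFTT
  TTT.TT
  TTTT..
  TTTTTT
Step 3: 4 trees catch fire, 5 burn out
  F.....
  T....F
  TTF.FT
  TTT.TT
  TTTT..
  TTTTTT
Step 4: 5 trees catch fire, 4 burn out
  ......
  F.....
  TF...F
  TTF.FT
  TTTT..
  TTTTTT
Step 5: 4 trees catch fire, 5 burn out
  ......
  ......
  F.....
  TF...F
  TTFT..
  TTTTTT

......
......
F.....
TF...F
TTFT..
TTTTTT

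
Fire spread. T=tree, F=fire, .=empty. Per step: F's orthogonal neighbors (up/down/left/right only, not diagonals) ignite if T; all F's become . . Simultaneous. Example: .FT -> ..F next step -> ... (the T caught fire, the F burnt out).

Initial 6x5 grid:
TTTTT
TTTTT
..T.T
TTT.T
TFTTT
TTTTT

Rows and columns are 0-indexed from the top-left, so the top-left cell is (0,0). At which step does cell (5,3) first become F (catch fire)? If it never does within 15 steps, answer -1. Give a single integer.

Step 1: cell (5,3)='T' (+4 fires, +1 burnt)
Step 2: cell (5,3)='T' (+5 fires, +4 burnt)
Step 3: cell (5,3)='F' (+3 fires, +5 burnt)
  -> target ignites at step 3
Step 4: cell (5,3)='.' (+3 fires, +3 burnt)
Step 5: cell (5,3)='.' (+4 fires, +3 burnt)
Step 6: cell (5,3)='.' (+4 fires, +4 burnt)
Step 7: cell (5,3)='.' (+2 fires, +4 burnt)
Step 8: cell (5,3)='.' (+0 fires, +2 burnt)
  fire out at step 8

3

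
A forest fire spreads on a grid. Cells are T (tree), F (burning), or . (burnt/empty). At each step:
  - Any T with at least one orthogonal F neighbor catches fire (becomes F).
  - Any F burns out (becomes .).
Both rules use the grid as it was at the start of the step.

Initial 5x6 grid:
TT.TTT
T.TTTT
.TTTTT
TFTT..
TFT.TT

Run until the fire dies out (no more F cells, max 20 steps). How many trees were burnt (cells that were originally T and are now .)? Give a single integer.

Step 1: +5 fires, +2 burnt (F count now 5)
Step 2: +2 fires, +5 burnt (F count now 2)
Step 3: +2 fires, +2 burnt (F count now 2)
Step 4: +2 fires, +2 burnt (F count now 2)
Step 5: +3 fires, +2 burnt (F count now 3)
Step 6: +2 fires, +3 burnt (F count now 2)
Step 7: +1 fires, +2 burnt (F count now 1)
Step 8: +0 fires, +1 burnt (F count now 0)
Fire out after step 8
Initially T: 22, now '.': 25
Total burnt (originally-T cells now '.'): 17

Answer: 17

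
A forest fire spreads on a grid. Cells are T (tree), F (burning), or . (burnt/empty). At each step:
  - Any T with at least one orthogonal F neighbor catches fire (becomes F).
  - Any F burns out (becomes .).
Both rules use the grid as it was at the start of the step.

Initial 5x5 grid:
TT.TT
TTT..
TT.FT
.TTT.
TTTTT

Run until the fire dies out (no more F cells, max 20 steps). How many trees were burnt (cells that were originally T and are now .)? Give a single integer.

Step 1: +2 fires, +1 burnt (F count now 2)
Step 2: +2 fires, +2 burnt (F count now 2)
Step 3: +3 fires, +2 burnt (F count now 3)
Step 4: +2 fires, +3 burnt (F count now 2)
Step 5: +3 fires, +2 burnt (F count now 3)
Step 6: +3 fires, +3 burnt (F count now 3)
Step 7: +1 fires, +3 burnt (F count now 1)
Step 8: +0 fires, +1 burnt (F count now 0)
Fire out after step 8
Initially T: 18, now '.': 23
Total burnt (originally-T cells now '.'): 16

Answer: 16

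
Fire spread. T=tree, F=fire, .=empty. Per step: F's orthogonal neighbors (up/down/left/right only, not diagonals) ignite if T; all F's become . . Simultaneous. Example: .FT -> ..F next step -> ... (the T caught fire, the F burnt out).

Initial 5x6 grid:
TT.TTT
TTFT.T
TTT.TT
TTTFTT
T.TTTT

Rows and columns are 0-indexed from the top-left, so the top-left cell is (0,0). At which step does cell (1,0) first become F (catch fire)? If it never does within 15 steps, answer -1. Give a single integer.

Step 1: cell (1,0)='T' (+6 fires, +2 burnt)
Step 2: cell (1,0)='F' (+9 fires, +6 burnt)
  -> target ignites at step 2
Step 3: cell (1,0)='.' (+6 fires, +9 burnt)
Step 4: cell (1,0)='.' (+3 fires, +6 burnt)
Step 5: cell (1,0)='.' (+0 fires, +3 burnt)
  fire out at step 5

2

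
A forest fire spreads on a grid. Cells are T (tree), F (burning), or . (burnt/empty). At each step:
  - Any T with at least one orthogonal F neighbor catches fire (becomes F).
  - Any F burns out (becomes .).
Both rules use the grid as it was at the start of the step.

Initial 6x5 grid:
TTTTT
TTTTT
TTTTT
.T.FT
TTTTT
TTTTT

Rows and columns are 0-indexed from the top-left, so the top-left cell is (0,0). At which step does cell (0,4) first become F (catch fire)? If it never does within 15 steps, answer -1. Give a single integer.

Step 1: cell (0,4)='T' (+3 fires, +1 burnt)
Step 2: cell (0,4)='T' (+6 fires, +3 burnt)
Step 3: cell (0,4)='T' (+7 fires, +6 burnt)
Step 4: cell (0,4)='F' (+7 fires, +7 burnt)
  -> target ignites at step 4
Step 5: cell (0,4)='.' (+3 fires, +7 burnt)
Step 6: cell (0,4)='.' (+1 fires, +3 burnt)
Step 7: cell (0,4)='.' (+0 fires, +1 burnt)
  fire out at step 7

4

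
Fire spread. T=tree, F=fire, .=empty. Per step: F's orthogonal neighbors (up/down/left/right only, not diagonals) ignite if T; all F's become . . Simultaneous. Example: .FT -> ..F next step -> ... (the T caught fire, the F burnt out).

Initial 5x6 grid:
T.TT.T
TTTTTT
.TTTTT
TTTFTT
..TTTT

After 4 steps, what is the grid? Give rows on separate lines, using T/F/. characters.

Step 1: 4 trees catch fire, 1 burn out
  T.TT.T
  TTTTTT
  .TTFTT
  TTF.FT
  ..TFTT
Step 2: 7 trees catch fire, 4 burn out
  T.TT.T
  TTTFTT
  .TF.FT
  TF...F
  ..F.FT
Step 3: 7 trees catch fire, 7 burn out
  T.TF.T
  TTF.FT
  .F...F
  F.....
  .....F
Step 4: 3 trees catch fire, 7 burn out
  T.F..T
  TF...F
  ......
  ......
  ......

T.F..T
TF...F
......
......
......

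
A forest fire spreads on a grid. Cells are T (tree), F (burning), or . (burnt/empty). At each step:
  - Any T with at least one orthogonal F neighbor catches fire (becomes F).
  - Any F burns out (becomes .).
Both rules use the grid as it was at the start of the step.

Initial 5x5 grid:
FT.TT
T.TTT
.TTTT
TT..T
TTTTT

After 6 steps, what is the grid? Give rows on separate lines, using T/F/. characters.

Step 1: 2 trees catch fire, 1 burn out
  .F.TT
  F.TTT
  .TTTT
  TT..T
  TTTTT
Step 2: 0 trees catch fire, 2 burn out
  ...TT
  ..TTT
  .TTTT
  TT..T
  TTTTT
Step 3: 0 trees catch fire, 0 burn out
  ...TT
  ..TTT
  .TTTT
  TT..T
  TTTTT
Step 4: 0 trees catch fire, 0 burn out
  ...TT
  ..TTT
  .TTTT
  TT..T
  TTTTT
Step 5: 0 trees catch fire, 0 burn out
  ...TT
  ..TTT
  .TTTT
  TT..T
  TTTTT
Step 6: 0 trees catch fire, 0 burn out
  ...TT
  ..TTT
  .TTTT
  TT..T
  TTTTT

...TT
..TTT
.TTTT
TT..T
TTTTT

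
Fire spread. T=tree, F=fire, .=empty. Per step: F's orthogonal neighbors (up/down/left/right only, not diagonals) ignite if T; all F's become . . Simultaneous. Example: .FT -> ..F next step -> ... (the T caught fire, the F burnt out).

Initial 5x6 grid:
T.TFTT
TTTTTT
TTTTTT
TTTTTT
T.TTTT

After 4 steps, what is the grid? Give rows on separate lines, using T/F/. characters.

Step 1: 3 trees catch fire, 1 burn out
  T.F.FT
  TTTFTT
  TTTTTT
  TTTTTT
  T.TTTT
Step 2: 4 trees catch fire, 3 burn out
  T....F
  TTF.FT
  TTTFTT
  TTTTTT
  T.TTTT
Step 3: 5 trees catch fire, 4 burn out
  T.....
  TF...F
  TTF.FT
  TTTFTT
  T.TTTT
Step 4: 6 trees catch fire, 5 burn out
  T.....
  F.....
  TF...F
  TTF.FT
  T.TFTT

T.....
F.....
TF...F
TTF.FT
T.TFTT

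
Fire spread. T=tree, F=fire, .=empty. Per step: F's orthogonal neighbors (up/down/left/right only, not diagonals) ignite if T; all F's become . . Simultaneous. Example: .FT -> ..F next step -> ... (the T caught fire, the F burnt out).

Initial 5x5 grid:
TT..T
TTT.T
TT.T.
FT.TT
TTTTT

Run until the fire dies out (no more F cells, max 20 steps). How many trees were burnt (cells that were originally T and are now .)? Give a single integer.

Step 1: +3 fires, +1 burnt (F count now 3)
Step 2: +3 fires, +3 burnt (F count now 3)
Step 3: +3 fires, +3 burnt (F count now 3)
Step 4: +3 fires, +3 burnt (F count now 3)
Step 5: +2 fires, +3 burnt (F count now 2)
Step 6: +2 fires, +2 burnt (F count now 2)
Step 7: +0 fires, +2 burnt (F count now 0)
Fire out after step 7
Initially T: 18, now '.': 23
Total burnt (originally-T cells now '.'): 16

Answer: 16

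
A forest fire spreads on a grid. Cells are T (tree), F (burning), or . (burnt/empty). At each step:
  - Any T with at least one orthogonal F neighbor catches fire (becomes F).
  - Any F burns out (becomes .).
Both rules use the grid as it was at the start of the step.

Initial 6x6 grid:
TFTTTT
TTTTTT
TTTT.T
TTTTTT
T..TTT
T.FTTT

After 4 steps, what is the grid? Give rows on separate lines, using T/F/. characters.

Step 1: 4 trees catch fire, 2 burn out
  F.FTTT
  TFTTTT
  TTTT.T
  TTTTTT
  T..TTT
  T..FTT
Step 2: 6 trees catch fire, 4 burn out
  ...FTT
  F.FTTT
  TFTT.T
  TTTTTT
  T..FTT
  T...FT
Step 3: 8 trees catch fire, 6 burn out
  ....FT
  ...FTT
  F.FT.T
  TFTFTT
  T...FT
  T....F
Step 4: 7 trees catch fire, 8 burn out
  .....F
  ....FT
  ...F.T
  F.F.FT
  T....F
  T.....

.....F
....FT
...F.T
F.F.FT
T....F
T.....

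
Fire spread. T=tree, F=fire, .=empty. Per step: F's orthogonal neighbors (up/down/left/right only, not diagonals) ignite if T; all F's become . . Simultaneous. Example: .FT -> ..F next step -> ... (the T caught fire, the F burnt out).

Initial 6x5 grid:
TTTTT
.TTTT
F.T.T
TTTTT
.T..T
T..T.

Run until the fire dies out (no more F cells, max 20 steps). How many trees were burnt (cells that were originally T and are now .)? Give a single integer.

Step 1: +1 fires, +1 burnt (F count now 1)
Step 2: +1 fires, +1 burnt (F count now 1)
Step 3: +2 fires, +1 burnt (F count now 2)
Step 4: +2 fires, +2 burnt (F count now 2)
Step 5: +2 fires, +2 burnt (F count now 2)
Step 6: +5 fires, +2 burnt (F count now 5)
Step 7: +3 fires, +5 burnt (F count now 3)
Step 8: +2 fires, +3 burnt (F count now 2)
Step 9: +0 fires, +2 burnt (F count now 0)
Fire out after step 9
Initially T: 20, now '.': 28
Total burnt (originally-T cells now '.'): 18

Answer: 18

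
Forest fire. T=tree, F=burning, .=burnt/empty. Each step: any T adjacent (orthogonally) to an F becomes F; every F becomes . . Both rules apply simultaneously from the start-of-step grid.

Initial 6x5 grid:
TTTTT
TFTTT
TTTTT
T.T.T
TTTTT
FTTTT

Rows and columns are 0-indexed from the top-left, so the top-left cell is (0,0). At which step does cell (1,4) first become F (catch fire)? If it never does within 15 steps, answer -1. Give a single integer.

Step 1: cell (1,4)='T' (+6 fires, +2 burnt)
Step 2: cell (1,4)='T' (+8 fires, +6 burnt)
Step 3: cell (1,4)='F' (+6 fires, +8 burnt)
  -> target ignites at step 3
Step 4: cell (1,4)='.' (+4 fires, +6 burnt)
Step 5: cell (1,4)='.' (+2 fires, +4 burnt)
Step 6: cell (1,4)='.' (+0 fires, +2 burnt)
  fire out at step 6

3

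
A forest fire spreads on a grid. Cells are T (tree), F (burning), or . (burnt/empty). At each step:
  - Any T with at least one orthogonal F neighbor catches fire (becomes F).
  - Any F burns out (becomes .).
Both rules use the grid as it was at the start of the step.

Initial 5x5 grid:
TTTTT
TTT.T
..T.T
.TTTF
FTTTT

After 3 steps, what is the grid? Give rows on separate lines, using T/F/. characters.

Step 1: 4 trees catch fire, 2 burn out
  TTTTT
  TTT.T
  ..T.F
  .TTF.
  .FTTF
Step 2: 5 trees catch fire, 4 burn out
  TTTTT
  TTT.F
  ..T..
  .FF..
  ..FF.
Step 3: 2 trees catch fire, 5 burn out
  TTTTF
  TTT..
  ..F..
  .....
  .....

TTTTF
TTT..
..F..
.....
.....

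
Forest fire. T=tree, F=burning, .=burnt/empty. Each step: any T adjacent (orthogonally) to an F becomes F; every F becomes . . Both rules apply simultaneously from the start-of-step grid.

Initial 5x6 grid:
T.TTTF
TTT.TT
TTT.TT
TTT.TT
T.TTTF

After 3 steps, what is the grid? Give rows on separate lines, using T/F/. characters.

Step 1: 4 trees catch fire, 2 burn out
  T.TTF.
  TTT.TF
  TTT.TT
  TTT.TF
  T.TTF.
Step 2: 5 trees catch fire, 4 burn out
  T.TF..
  TTT.F.
  TTT.TF
  TTT.F.
  T.TF..
Step 3: 3 trees catch fire, 5 burn out
  T.F...
  TTT...
  TTT.F.
  TTT...
  T.F...

T.F...
TTT...
TTT.F.
TTT...
T.F...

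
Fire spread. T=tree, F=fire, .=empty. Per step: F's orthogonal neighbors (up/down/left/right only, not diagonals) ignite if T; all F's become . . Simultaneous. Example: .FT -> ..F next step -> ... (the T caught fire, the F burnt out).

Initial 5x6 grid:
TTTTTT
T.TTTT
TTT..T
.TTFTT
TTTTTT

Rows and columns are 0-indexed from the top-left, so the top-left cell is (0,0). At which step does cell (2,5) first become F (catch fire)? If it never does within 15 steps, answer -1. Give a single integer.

Step 1: cell (2,5)='T' (+3 fires, +1 burnt)
Step 2: cell (2,5)='T' (+5 fires, +3 burnt)
Step 3: cell (2,5)='F' (+5 fires, +5 burnt)
  -> target ignites at step 3
Step 4: cell (2,5)='.' (+5 fires, +5 burnt)
Step 5: cell (2,5)='.' (+5 fires, +5 burnt)
Step 6: cell (2,5)='.' (+2 fires, +5 burnt)
Step 7: cell (2,5)='.' (+0 fires, +2 burnt)
  fire out at step 7

3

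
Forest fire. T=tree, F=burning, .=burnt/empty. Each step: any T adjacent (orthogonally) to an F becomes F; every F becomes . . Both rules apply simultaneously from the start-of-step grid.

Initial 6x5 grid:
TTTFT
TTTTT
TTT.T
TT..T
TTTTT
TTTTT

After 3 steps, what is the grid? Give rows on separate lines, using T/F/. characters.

Step 1: 3 trees catch fire, 1 burn out
  TTF.F
  TTTFT
  TTT.T
  TT..T
  TTTTT
  TTTTT
Step 2: 3 trees catch fire, 3 burn out
  TF...
  TTF.F
  TTT.T
  TT..T
  TTTTT
  TTTTT
Step 3: 4 trees catch fire, 3 burn out
  F....
  TF...
  TTF.F
  TT..T
  TTTTT
  TTTTT

F....
TF...
TTF.F
TT..T
TTTTT
TTTTT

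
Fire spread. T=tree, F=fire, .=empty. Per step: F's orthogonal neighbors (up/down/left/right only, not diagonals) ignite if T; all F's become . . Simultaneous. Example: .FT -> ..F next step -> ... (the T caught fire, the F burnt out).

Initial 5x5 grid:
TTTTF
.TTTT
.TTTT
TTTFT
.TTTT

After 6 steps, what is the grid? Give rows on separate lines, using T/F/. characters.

Step 1: 6 trees catch fire, 2 burn out
  TTTF.
  .TTTF
  .TTFT
  TTF.F
  .TTFT
Step 2: 7 trees catch fire, 6 burn out
  TTF..
  .TTF.
  .TF.F
  TF...
  .TF.F
Step 3: 5 trees catch fire, 7 burn out
  TF...
  .TF..
  .F...
  F....
  .F...
Step 4: 2 trees catch fire, 5 burn out
  F....
  .F...
  .....
  .....
  .....
Step 5: 0 trees catch fire, 2 burn out
  .....
  .....
  .....
  .....
  .....
Step 6: 0 trees catch fire, 0 burn out
  .....
  .....
  .....
  .....
  .....

.....
.....
.....
.....
.....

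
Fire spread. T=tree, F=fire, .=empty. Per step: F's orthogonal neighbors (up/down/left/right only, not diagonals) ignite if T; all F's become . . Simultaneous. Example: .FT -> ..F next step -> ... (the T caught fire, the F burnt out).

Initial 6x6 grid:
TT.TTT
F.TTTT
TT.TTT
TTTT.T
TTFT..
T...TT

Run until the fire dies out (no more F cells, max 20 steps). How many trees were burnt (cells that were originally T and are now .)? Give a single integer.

Step 1: +5 fires, +2 burnt (F count now 5)
Step 2: +6 fires, +5 burnt (F count now 6)
Step 3: +2 fires, +6 burnt (F count now 2)
Step 4: +2 fires, +2 burnt (F count now 2)
Step 5: +4 fires, +2 burnt (F count now 4)
Step 6: +3 fires, +4 burnt (F count now 3)
Step 7: +1 fires, +3 burnt (F count now 1)
Step 8: +0 fires, +1 burnt (F count now 0)
Fire out after step 8
Initially T: 25, now '.': 34
Total burnt (originally-T cells now '.'): 23

Answer: 23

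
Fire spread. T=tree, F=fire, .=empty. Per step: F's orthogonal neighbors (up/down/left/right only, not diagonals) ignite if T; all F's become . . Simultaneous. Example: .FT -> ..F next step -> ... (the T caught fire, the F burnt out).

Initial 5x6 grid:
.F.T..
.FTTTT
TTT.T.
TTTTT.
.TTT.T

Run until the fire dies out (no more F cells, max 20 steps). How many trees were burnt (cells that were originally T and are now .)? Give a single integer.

Step 1: +2 fires, +2 burnt (F count now 2)
Step 2: +4 fires, +2 burnt (F count now 4)
Step 3: +5 fires, +4 burnt (F count now 5)
Step 4: +4 fires, +5 burnt (F count now 4)
Step 5: +2 fires, +4 burnt (F count now 2)
Step 6: +0 fires, +2 burnt (F count now 0)
Fire out after step 6
Initially T: 18, now '.': 29
Total burnt (originally-T cells now '.'): 17

Answer: 17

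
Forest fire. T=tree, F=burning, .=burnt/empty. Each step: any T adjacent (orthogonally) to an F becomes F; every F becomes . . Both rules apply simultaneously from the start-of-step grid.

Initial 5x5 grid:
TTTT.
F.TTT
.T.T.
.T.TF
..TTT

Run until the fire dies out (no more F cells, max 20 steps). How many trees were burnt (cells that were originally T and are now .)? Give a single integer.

Step 1: +3 fires, +2 burnt (F count now 3)
Step 2: +3 fires, +3 burnt (F count now 3)
Step 3: +3 fires, +3 burnt (F count now 3)
Step 4: +3 fires, +3 burnt (F count now 3)
Step 5: +0 fires, +3 burnt (F count now 0)
Fire out after step 5
Initially T: 14, now '.': 23
Total burnt (originally-T cells now '.'): 12

Answer: 12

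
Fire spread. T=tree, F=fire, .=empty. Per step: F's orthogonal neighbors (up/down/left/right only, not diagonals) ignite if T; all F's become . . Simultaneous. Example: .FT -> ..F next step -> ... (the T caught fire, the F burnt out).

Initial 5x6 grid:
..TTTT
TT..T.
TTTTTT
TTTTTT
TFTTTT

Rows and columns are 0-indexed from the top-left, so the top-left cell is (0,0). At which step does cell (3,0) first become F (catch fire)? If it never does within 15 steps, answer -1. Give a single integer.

Step 1: cell (3,0)='T' (+3 fires, +1 burnt)
Step 2: cell (3,0)='F' (+4 fires, +3 burnt)
  -> target ignites at step 2
Step 3: cell (3,0)='.' (+5 fires, +4 burnt)
Step 4: cell (3,0)='.' (+4 fires, +5 burnt)
Step 5: cell (3,0)='.' (+2 fires, +4 burnt)
Step 6: cell (3,0)='.' (+2 fires, +2 burnt)
Step 7: cell (3,0)='.' (+1 fires, +2 burnt)
Step 8: cell (3,0)='.' (+2 fires, +1 burnt)
Step 9: cell (3,0)='.' (+1 fires, +2 burnt)
Step 10: cell (3,0)='.' (+0 fires, +1 burnt)
  fire out at step 10

2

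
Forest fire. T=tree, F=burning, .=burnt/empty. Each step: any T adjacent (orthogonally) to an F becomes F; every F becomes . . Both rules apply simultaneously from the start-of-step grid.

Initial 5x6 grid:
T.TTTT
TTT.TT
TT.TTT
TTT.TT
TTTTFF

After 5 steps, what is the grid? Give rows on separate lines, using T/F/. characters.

Step 1: 3 trees catch fire, 2 burn out
  T.TTTT
  TTT.TT
  TT.TTT
  TTT.FF
  TTTF..
Step 2: 3 trees catch fire, 3 burn out
  T.TTTT
  TTT.TT
  TT.TFF
  TTT...
  TTF...
Step 3: 5 trees catch fire, 3 burn out
  T.TTTT
  TTT.FF
  TT.F..
  TTF...
  TF....
Step 4: 4 trees catch fire, 5 burn out
  T.TTFF
  TTT...
  TT....
  TF....
  F.....
Step 5: 3 trees catch fire, 4 burn out
  T.TF..
  TTT...
  TF....
  F.....
  ......

T.TF..
TTT...
TF....
F.....
......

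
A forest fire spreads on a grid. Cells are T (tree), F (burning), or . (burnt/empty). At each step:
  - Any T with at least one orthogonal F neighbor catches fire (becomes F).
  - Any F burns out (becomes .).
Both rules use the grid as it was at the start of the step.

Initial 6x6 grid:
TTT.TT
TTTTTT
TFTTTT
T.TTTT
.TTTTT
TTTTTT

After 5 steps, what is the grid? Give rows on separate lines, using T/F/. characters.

Step 1: 3 trees catch fire, 1 burn out
  TTT.TT
  TFTTTT
  F.FTTT
  T.TTTT
  .TTTTT
  TTTTTT
Step 2: 6 trees catch fire, 3 burn out
  TFT.TT
  F.FTTT
  ...FTT
  F.FTTT
  .TTTTT
  TTTTTT
Step 3: 6 trees catch fire, 6 burn out
  F.F.TT
  ...FTT
  ....FT
  ...FTT
  .TFTTT
  TTTTTT
Step 4: 6 trees catch fire, 6 burn out
  ....TT
  ....FT
  .....F
  ....FT
  .F.FTT
  TTFTTT
Step 5: 6 trees catch fire, 6 burn out
  ....FT
  .....F
  ......
  .....F
  ....FT
  TF.FTT

....FT
.....F
......
.....F
....FT
TF.FTT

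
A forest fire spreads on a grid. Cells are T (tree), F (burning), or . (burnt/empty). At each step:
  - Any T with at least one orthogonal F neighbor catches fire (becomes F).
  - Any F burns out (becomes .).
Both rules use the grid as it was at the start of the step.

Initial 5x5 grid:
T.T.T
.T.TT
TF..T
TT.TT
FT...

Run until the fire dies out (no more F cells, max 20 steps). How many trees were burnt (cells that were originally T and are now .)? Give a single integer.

Answer: 5

Derivation:
Step 1: +5 fires, +2 burnt (F count now 5)
Step 2: +0 fires, +5 burnt (F count now 0)
Fire out after step 2
Initially T: 13, now '.': 17
Total burnt (originally-T cells now '.'): 5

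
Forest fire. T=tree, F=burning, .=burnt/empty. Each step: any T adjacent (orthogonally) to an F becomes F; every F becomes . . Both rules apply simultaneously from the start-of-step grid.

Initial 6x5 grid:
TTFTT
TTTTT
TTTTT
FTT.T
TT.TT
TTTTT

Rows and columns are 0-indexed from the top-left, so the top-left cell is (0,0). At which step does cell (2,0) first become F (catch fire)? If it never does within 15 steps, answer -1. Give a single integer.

Step 1: cell (2,0)='F' (+6 fires, +2 burnt)
  -> target ignites at step 1
Step 2: cell (2,0)='.' (+10 fires, +6 burnt)
Step 3: cell (2,0)='.' (+3 fires, +10 burnt)
Step 4: cell (2,0)='.' (+2 fires, +3 burnt)
Step 5: cell (2,0)='.' (+2 fires, +2 burnt)
Step 6: cell (2,0)='.' (+3 fires, +2 burnt)
Step 7: cell (2,0)='.' (+0 fires, +3 burnt)
  fire out at step 7

1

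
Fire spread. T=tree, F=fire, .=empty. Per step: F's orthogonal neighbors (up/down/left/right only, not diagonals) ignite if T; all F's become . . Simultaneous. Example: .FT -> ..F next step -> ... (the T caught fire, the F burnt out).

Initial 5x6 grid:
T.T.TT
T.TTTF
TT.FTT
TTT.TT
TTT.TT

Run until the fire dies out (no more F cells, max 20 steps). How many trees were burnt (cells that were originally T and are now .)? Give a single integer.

Answer: 12

Derivation:
Step 1: +5 fires, +2 burnt (F count now 5)
Step 2: +4 fires, +5 burnt (F count now 4)
Step 3: +3 fires, +4 burnt (F count now 3)
Step 4: +0 fires, +3 burnt (F count now 0)
Fire out after step 4
Initially T: 22, now '.': 20
Total burnt (originally-T cells now '.'): 12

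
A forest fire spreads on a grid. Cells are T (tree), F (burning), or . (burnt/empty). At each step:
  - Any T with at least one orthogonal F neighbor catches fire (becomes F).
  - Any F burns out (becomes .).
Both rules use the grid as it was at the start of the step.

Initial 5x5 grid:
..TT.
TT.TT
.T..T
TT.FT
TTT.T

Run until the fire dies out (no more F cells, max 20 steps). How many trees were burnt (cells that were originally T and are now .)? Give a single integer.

Step 1: +1 fires, +1 burnt (F count now 1)
Step 2: +2 fires, +1 burnt (F count now 2)
Step 3: +1 fires, +2 burnt (F count now 1)
Step 4: +1 fires, +1 burnt (F count now 1)
Step 5: +1 fires, +1 burnt (F count now 1)
Step 6: +1 fires, +1 burnt (F count now 1)
Step 7: +0 fires, +1 burnt (F count now 0)
Fire out after step 7
Initially T: 15, now '.': 17
Total burnt (originally-T cells now '.'): 7

Answer: 7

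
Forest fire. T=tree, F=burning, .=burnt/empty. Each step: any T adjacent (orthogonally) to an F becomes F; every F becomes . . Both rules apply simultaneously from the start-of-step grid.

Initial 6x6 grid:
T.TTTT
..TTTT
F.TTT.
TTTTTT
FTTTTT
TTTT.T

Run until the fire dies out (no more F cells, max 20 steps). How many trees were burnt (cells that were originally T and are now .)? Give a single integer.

Step 1: +3 fires, +2 burnt (F count now 3)
Step 2: +3 fires, +3 burnt (F count now 3)
Step 3: +3 fires, +3 burnt (F count now 3)
Step 4: +4 fires, +3 burnt (F count now 4)
Step 5: +4 fires, +4 burnt (F count now 4)
Step 6: +5 fires, +4 burnt (F count now 5)
Step 7: +2 fires, +5 burnt (F count now 2)
Step 8: +2 fires, +2 burnt (F count now 2)
Step 9: +1 fires, +2 burnt (F count now 1)
Step 10: +0 fires, +1 burnt (F count now 0)
Fire out after step 10
Initially T: 28, now '.': 35
Total burnt (originally-T cells now '.'): 27

Answer: 27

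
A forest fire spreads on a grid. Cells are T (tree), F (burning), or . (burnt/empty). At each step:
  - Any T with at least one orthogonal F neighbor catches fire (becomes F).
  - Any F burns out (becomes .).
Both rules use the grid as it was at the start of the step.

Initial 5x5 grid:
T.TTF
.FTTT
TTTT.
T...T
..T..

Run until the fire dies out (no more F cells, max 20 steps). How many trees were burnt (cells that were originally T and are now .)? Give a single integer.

Answer: 10

Derivation:
Step 1: +4 fires, +2 burnt (F count now 4)
Step 2: +4 fires, +4 burnt (F count now 4)
Step 3: +2 fires, +4 burnt (F count now 2)
Step 4: +0 fires, +2 burnt (F count now 0)
Fire out after step 4
Initially T: 13, now '.': 22
Total burnt (originally-T cells now '.'): 10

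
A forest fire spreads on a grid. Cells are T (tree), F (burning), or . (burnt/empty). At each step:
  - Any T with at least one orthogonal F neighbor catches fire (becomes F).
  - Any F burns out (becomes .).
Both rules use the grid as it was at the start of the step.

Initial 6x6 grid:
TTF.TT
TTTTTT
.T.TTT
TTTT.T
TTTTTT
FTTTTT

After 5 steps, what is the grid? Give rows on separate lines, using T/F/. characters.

Step 1: 4 trees catch fire, 2 burn out
  TF..TT
  TTFTTT
  .T.TTT
  TTTT.T
  FTTTTT
  .FTTTT
Step 2: 6 trees catch fire, 4 burn out
  F...TT
  TF.FTT
  .T.TTT
  FTTT.T
  .FTTTT
  ..FTTT
Step 3: 7 trees catch fire, 6 burn out
  ....TT
  F...FT
  .F.FTT
  .FTT.T
  ..FTTT
  ...FTT
Step 4: 7 trees catch fire, 7 burn out
  ....FT
  .....F
  ....FT
  ..FF.T
  ...FTT
  ....FT
Step 5: 4 trees catch fire, 7 burn out
  .....F
  ......
  .....F
  .....T
  ....FT
  .....F

.....F
......
.....F
.....T
....FT
.....F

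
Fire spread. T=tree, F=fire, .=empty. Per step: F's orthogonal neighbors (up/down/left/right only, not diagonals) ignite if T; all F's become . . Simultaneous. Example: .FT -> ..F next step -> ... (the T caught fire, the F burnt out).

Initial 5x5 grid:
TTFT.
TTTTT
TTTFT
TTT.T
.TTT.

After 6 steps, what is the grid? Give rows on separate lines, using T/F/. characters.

Step 1: 6 trees catch fire, 2 burn out
  TF.F.
  TTFFT
  TTF.F
  TTT.T
  .TTT.
Step 2: 6 trees catch fire, 6 burn out
  F....
  TF..F
  TF...
  TTF.F
  .TTT.
Step 3: 4 trees catch fire, 6 burn out
  .....
  F....
  F....
  TF...
  .TFT.
Step 4: 3 trees catch fire, 4 burn out
  .....
  .....
  .....
  F....
  .F.F.
Step 5: 0 trees catch fire, 3 burn out
  .....
  .....
  .....
  .....
  .....
Step 6: 0 trees catch fire, 0 burn out
  .....
  .....
  .....
  .....
  .....

.....
.....
.....
.....
.....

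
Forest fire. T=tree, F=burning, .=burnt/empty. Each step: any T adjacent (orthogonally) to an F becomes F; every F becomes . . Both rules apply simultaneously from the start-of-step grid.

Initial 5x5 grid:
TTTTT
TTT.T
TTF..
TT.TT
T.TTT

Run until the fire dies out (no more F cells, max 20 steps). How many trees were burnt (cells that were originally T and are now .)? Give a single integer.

Answer: 14

Derivation:
Step 1: +2 fires, +1 burnt (F count now 2)
Step 2: +4 fires, +2 burnt (F count now 4)
Step 3: +4 fires, +4 burnt (F count now 4)
Step 4: +3 fires, +4 burnt (F count now 3)
Step 5: +1 fires, +3 burnt (F count now 1)
Step 6: +0 fires, +1 burnt (F count now 0)
Fire out after step 6
Initially T: 19, now '.': 20
Total burnt (originally-T cells now '.'): 14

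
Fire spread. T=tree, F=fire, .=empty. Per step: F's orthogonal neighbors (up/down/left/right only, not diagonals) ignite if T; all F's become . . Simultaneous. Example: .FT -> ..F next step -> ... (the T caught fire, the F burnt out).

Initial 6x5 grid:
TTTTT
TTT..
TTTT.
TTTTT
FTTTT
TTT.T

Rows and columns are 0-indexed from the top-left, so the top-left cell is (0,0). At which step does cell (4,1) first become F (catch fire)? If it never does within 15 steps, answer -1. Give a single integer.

Step 1: cell (4,1)='F' (+3 fires, +1 burnt)
  -> target ignites at step 1
Step 2: cell (4,1)='.' (+4 fires, +3 burnt)
Step 3: cell (4,1)='.' (+5 fires, +4 burnt)
Step 4: cell (4,1)='.' (+5 fires, +5 burnt)
Step 5: cell (4,1)='.' (+5 fires, +5 burnt)
Step 6: cell (4,1)='.' (+1 fires, +5 burnt)
Step 7: cell (4,1)='.' (+1 fires, +1 burnt)
Step 8: cell (4,1)='.' (+1 fires, +1 burnt)
Step 9: cell (4,1)='.' (+0 fires, +1 burnt)
  fire out at step 9

1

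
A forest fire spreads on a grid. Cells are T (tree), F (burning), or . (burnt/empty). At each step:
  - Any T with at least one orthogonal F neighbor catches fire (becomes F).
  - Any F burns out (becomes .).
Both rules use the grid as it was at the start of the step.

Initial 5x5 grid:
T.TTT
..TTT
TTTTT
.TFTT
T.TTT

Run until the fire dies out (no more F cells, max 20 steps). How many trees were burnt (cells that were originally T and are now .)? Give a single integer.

Answer: 17

Derivation:
Step 1: +4 fires, +1 burnt (F count now 4)
Step 2: +5 fires, +4 burnt (F count now 5)
Step 3: +5 fires, +5 burnt (F count now 5)
Step 4: +2 fires, +5 burnt (F count now 2)
Step 5: +1 fires, +2 burnt (F count now 1)
Step 6: +0 fires, +1 burnt (F count now 0)
Fire out after step 6
Initially T: 19, now '.': 23
Total burnt (originally-T cells now '.'): 17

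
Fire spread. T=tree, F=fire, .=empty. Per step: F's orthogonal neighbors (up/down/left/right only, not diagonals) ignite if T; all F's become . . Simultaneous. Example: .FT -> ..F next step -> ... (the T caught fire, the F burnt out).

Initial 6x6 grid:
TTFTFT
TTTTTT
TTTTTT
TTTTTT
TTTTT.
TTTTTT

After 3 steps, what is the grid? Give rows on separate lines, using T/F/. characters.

Step 1: 5 trees catch fire, 2 burn out
  TF.F.F
  TTFTFT
  TTTTTT
  TTTTTT
  TTTTT.
  TTTTTT
Step 2: 6 trees catch fire, 5 burn out
  F.....
  TF.F.F
  TTFTFT
  TTTTTT
  TTTTT.
  TTTTTT
Step 3: 6 trees catch fire, 6 burn out
  ......
  F.....
  TF.F.F
  TTFTFT
  TTTTT.
  TTTTTT

......
F.....
TF.F.F
TTFTFT
TTTTT.
TTTTTT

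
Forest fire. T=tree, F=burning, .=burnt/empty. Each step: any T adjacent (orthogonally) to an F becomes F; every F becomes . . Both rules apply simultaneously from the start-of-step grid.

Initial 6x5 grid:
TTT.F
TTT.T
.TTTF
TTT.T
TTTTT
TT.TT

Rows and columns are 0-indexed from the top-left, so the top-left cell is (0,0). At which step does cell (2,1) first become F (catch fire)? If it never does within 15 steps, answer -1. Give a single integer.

Step 1: cell (2,1)='T' (+3 fires, +2 burnt)
Step 2: cell (2,1)='T' (+2 fires, +3 burnt)
Step 3: cell (2,1)='F' (+5 fires, +2 burnt)
  -> target ignites at step 3
Step 4: cell (2,1)='.' (+5 fires, +5 burnt)
Step 5: cell (2,1)='.' (+4 fires, +5 burnt)
Step 6: cell (2,1)='.' (+3 fires, +4 burnt)
Step 7: cell (2,1)='.' (+1 fires, +3 burnt)
Step 8: cell (2,1)='.' (+0 fires, +1 burnt)
  fire out at step 8

3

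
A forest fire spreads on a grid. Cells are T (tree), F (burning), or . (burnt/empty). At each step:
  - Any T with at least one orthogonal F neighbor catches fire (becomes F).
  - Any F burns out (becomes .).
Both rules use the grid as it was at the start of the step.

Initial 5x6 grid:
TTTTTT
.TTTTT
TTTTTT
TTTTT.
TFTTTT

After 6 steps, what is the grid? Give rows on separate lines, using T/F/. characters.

Step 1: 3 trees catch fire, 1 burn out
  TTTTTT
  .TTTTT
  TTTTTT
  TFTTT.
  F.FTTT
Step 2: 4 trees catch fire, 3 burn out
  TTTTTT
  .TTTTT
  TFTTTT
  F.FTT.
  ...FTT
Step 3: 5 trees catch fire, 4 burn out
  TTTTTT
  .FTTTT
  F.FTTT
  ...FT.
  ....FT
Step 4: 5 trees catch fire, 5 burn out
  TFTTTT
  ..FTTT
  ...FTT
  ....F.
  .....F
Step 5: 4 trees catch fire, 5 burn out
  F.FTTT
  ...FTT
  ....FT
  ......
  ......
Step 6: 3 trees catch fire, 4 burn out
  ...FTT
  ....FT
  .....F
  ......
  ......

...FTT
....FT
.....F
......
......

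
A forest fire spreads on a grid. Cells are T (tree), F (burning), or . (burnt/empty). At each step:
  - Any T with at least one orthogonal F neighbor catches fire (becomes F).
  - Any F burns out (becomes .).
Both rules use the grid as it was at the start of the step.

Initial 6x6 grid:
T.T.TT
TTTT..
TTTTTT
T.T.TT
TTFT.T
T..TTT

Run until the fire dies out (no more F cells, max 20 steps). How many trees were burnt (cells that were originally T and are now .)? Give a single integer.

Answer: 24

Derivation:
Step 1: +3 fires, +1 burnt (F count now 3)
Step 2: +3 fires, +3 burnt (F count now 3)
Step 3: +6 fires, +3 burnt (F count now 6)
Step 4: +6 fires, +6 burnt (F count now 6)
Step 5: +4 fires, +6 burnt (F count now 4)
Step 6: +2 fires, +4 burnt (F count now 2)
Step 7: +0 fires, +2 burnt (F count now 0)
Fire out after step 7
Initially T: 26, now '.': 34
Total burnt (originally-T cells now '.'): 24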